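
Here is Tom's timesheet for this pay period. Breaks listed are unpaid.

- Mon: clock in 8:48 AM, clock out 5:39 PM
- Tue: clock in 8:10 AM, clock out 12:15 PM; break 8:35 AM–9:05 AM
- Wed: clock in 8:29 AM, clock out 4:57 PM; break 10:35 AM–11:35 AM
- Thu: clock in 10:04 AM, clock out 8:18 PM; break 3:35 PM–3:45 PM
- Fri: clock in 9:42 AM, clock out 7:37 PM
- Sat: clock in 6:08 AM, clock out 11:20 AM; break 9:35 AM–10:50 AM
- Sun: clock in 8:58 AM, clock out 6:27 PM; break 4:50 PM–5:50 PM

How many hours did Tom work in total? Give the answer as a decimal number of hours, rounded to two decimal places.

Mon: 8:48 AM–5:39 PM = 8 h 51 min
Tue: 8:10 AM–12:15 PM = 4 h 5 min; less 30 min break → 3 h 35 min
Wed: 8:29 AM–4:57 PM = 8 h 28 min; less 60 min break → 7 h 28 min
Thu: 10:04 AM–8:18 PM = 10 h 14 min; less 10 min break → 10 h 4 min
Fri: 9:42 AM–7:37 PM = 9 h 55 min
Sat: 6:08 AM–11:20 AM = 5 h 12 min; less 75 min break → 3 h 57 min
Sun: 8:58 AM–6:27 PM = 9 h 29 min; less 60 min break → 8 h 29 min
Total: 8 h 51 min + 3 h 35 min + 7 h 28 min + 10 h 4 min + 9 h 55 min + 3 h 57 min + 8 h 29 min = 52 h 19 min.

52.32 hours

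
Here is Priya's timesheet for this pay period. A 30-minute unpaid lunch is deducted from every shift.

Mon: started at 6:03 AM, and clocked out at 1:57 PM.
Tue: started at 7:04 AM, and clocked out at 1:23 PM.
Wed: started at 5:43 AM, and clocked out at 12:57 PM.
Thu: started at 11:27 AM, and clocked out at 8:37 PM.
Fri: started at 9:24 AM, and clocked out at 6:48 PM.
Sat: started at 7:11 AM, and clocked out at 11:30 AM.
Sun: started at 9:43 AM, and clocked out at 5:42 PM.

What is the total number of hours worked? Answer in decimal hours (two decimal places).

Mon: 6:03 AM–1:57 PM = 7 h 54 min; less 30 min break → 7 h 24 min
Tue: 7:04 AM–1:23 PM = 6 h 19 min; less 30 min break → 5 h 49 min
Wed: 5:43 AM–12:57 PM = 7 h 14 min; less 30 min break → 6 h 44 min
Thu: 11:27 AM–8:37 PM = 9 h 10 min; less 30 min break → 8 h 40 min
Fri: 9:24 AM–6:48 PM = 9 h 24 min; less 30 min break → 8 h 54 min
Sat: 7:11 AM–11:30 AM = 4 h 19 min; less 30 min break → 3 h 49 min
Sun: 9:43 AM–5:42 PM = 7 h 59 min; less 30 min break → 7 h 29 min
Total: 7 h 24 min + 5 h 49 min + 6 h 44 min + 8 h 40 min + 8 h 54 min + 3 h 49 min + 7 h 29 min = 48 h 49 min.

48.82 hours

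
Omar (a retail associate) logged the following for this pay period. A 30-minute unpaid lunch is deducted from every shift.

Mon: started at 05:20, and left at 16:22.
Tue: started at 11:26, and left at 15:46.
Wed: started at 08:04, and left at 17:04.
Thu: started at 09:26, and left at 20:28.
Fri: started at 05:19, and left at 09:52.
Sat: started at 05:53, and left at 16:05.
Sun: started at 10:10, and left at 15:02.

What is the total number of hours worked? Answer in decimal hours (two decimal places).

Mon: 05:20–16:22 = 11 h 2 min; less 30 min break → 10 h 32 min
Tue: 11:26–15:46 = 4 h 20 min; less 30 min break → 3 h 50 min
Wed: 08:04–17:04 = 9 h 0 min; less 30 min break → 8 h 30 min
Thu: 09:26–20:28 = 11 h 2 min; less 30 min break → 10 h 32 min
Fri: 05:19–09:52 = 4 h 33 min; less 30 min break → 4 h 3 min
Sat: 05:53–16:05 = 10 h 12 min; less 30 min break → 9 h 42 min
Sun: 10:10–15:02 = 4 h 52 min; less 30 min break → 4 h 22 min
Total: 10 h 32 min + 3 h 50 min + 8 h 30 min + 10 h 32 min + 4 h 3 min + 9 h 42 min + 4 h 22 min = 51 h 31 min.

51.52 hours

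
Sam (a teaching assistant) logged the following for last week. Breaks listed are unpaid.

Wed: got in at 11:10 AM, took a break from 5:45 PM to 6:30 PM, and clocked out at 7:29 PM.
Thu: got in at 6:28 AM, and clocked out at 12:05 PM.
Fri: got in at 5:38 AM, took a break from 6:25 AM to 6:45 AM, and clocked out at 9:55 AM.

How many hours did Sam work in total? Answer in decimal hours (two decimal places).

Wed: 11:10 AM–7:29 PM = 8 h 19 min; less 45 min break → 7 h 34 min
Thu: 6:28 AM–12:05 PM = 5 h 37 min
Fri: 5:38 AM–9:55 AM = 4 h 17 min; less 20 min break → 3 h 57 min
Total: 7 h 34 min + 5 h 37 min + 3 h 57 min = 17 h 8 min.

17.13 hours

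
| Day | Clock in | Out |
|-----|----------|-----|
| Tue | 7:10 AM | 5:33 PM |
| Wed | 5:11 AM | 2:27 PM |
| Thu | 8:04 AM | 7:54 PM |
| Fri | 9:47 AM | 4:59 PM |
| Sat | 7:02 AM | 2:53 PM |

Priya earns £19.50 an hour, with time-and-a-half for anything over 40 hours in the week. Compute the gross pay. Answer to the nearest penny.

Tue: 7:10 AM–5:33 PM = 10 h 23 min
Wed: 5:11 AM–2:27 PM = 9 h 16 min
Thu: 8:04 AM–7:54 PM = 11 h 50 min
Fri: 9:47 AM–4:59 PM = 7 h 12 min
Sat: 7:02 AM–2:53 PM = 7 h 51 min
Total worked: 46 h 32 min = 2792 min.
Regular 40 h 0 min = 2400 min at £19.50/h; overtime 6 h 32 min = 392 min at £29.25/h.
Pay = (2400 × £19.50 + 392 × £29.25) ÷ 60 = £971.10.

£971.10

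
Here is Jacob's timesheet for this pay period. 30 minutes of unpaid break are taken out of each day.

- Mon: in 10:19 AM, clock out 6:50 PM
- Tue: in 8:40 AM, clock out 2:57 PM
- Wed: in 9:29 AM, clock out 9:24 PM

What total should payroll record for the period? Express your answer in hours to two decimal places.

Mon: 10:19 AM–6:50 PM = 8 h 31 min; less 30 min break → 8 h 1 min
Tue: 8:40 AM–2:57 PM = 6 h 17 min; less 30 min break → 5 h 47 min
Wed: 9:29 AM–9:24 PM = 11 h 55 min; less 30 min break → 11 h 25 min
Total: 8 h 1 min + 5 h 47 min + 11 h 25 min = 25 h 13 min.

25.22 hours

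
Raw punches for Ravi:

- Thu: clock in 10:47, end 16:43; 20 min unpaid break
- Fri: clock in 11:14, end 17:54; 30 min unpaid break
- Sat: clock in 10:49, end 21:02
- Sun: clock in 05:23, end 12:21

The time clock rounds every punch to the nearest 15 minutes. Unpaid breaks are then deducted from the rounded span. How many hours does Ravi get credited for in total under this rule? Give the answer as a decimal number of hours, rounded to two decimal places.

28.92 hours

Thu: in 10:47→10:45, out 16:43→16:45; 6 h 0 min − 20 min = 5 h 40 min
Fri: in 11:14→11:15, out 17:54→18:00; 6 h 45 min − 30 min = 6 h 15 min
Sat: in 10:49→10:45, out 21:02→21:00; 10 h 15 min
Sun: in 05:23→05:30, out 12:21→12:15; 6 h 45 min
Total credited: 28 h 55 min.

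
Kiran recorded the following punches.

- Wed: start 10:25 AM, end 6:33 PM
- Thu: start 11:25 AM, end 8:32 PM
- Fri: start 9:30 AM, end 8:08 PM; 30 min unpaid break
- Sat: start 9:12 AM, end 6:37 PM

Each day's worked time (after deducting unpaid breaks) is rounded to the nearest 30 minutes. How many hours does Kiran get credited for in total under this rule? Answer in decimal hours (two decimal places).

36.50 hours

Wed: 10:25 AM–6:33 PM = 8 h 8 min → rounds to 8 h 0 min
Thu: 11:25 AM–8:32 PM = 9 h 7 min → rounds to 9 h 0 min
Fri: 9:30 AM–8:08 PM = 10 h 38 min − 30 min = 10 h 8 min → rounds to 10 h 0 min
Sat: 9:12 AM–6:37 PM = 9 h 25 min → rounds to 9 h 30 min
Total credited: 36 h 30 min.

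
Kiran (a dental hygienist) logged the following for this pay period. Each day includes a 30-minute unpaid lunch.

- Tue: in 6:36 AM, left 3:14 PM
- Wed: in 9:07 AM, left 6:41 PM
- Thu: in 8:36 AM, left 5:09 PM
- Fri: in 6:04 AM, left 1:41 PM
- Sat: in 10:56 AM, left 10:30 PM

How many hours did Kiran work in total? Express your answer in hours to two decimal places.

43.43 hours

Tue: 6:36 AM–3:14 PM = 8 h 38 min; less 30 min break → 8 h 8 min
Wed: 9:07 AM–6:41 PM = 9 h 34 min; less 30 min break → 9 h 4 min
Thu: 8:36 AM–5:09 PM = 8 h 33 min; less 30 min break → 8 h 3 min
Fri: 6:04 AM–1:41 PM = 7 h 37 min; less 30 min break → 7 h 7 min
Sat: 10:56 AM–10:30 PM = 11 h 34 min; less 30 min break → 11 h 4 min
Total: 8 h 8 min + 9 h 4 min + 8 h 3 min + 7 h 7 min + 11 h 4 min = 43 h 26 min.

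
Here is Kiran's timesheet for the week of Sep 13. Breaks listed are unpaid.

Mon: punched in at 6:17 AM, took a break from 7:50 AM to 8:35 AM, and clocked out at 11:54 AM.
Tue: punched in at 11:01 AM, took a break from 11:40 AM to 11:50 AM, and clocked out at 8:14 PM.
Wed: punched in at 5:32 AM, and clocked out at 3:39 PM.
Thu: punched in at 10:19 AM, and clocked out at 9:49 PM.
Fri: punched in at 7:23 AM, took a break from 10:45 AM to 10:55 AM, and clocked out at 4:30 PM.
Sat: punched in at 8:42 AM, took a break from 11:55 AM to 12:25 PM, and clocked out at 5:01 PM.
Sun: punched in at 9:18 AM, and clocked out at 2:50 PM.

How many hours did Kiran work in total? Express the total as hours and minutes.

57 h 50 min

Mon: 6:17 AM–11:54 AM = 5 h 37 min; less 45 min break → 4 h 52 min
Tue: 11:01 AM–8:14 PM = 9 h 13 min; less 10 min break → 9 h 3 min
Wed: 5:32 AM–3:39 PM = 10 h 7 min
Thu: 10:19 AM–9:49 PM = 11 h 30 min
Fri: 7:23 AM–4:30 PM = 9 h 7 min; less 10 min break → 8 h 57 min
Sat: 8:42 AM–5:01 PM = 8 h 19 min; less 30 min break → 7 h 49 min
Sun: 9:18 AM–2:50 PM = 5 h 32 min
Total: 4 h 52 min + 9 h 3 min + 10 h 7 min + 11 h 30 min + 8 h 57 min + 7 h 49 min + 5 h 32 min = 57 h 50 min.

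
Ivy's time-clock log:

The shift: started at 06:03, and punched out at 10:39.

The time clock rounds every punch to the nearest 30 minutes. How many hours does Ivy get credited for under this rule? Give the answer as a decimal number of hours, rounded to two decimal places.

4.50 hours

The shift: in 06:03→06:00, out 10:39→10:30; 4 h 30 min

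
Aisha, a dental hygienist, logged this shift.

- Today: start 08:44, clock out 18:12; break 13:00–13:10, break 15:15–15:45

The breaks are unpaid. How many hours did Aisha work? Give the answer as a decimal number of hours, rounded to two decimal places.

Today: 08:44–18:12 = 9 h 28 min; less 40 min break → 8 h 48 min

8.80 hours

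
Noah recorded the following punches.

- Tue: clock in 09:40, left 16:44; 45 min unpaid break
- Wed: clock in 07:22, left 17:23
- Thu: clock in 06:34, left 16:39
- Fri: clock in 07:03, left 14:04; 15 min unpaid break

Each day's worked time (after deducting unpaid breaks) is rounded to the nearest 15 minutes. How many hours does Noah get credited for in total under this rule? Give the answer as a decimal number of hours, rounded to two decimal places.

Tue: 09:40–16:44 = 7 h 4 min − 45 min = 6 h 19 min → rounds to 6 h 15 min
Wed: 07:22–17:23 = 10 h 1 min → rounds to 10 h 0 min
Thu: 06:34–16:39 = 10 h 5 min → rounds to 10 h 0 min
Fri: 07:03–14:04 = 7 h 1 min − 15 min = 6 h 46 min → rounds to 6 h 45 min
Total credited: 33 h 0 min.

33.00 hours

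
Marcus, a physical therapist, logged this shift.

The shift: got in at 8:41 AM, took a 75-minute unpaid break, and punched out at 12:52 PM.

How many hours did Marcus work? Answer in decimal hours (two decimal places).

2.93 hours

The shift: 8:41 AM–12:52 PM = 4 h 11 min; less 75 min break → 2 h 56 min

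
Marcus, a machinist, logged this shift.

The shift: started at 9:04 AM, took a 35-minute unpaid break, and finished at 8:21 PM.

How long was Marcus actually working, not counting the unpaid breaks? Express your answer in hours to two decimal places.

The shift: 9:04 AM–8:21 PM = 11 h 17 min; less 35 min break → 10 h 42 min

10.70 hours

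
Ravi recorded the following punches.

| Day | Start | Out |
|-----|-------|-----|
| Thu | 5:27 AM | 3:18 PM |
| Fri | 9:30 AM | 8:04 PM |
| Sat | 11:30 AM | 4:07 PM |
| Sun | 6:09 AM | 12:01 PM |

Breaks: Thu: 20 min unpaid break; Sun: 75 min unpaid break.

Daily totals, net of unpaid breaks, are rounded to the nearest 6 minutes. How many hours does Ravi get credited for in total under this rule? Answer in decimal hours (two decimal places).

29.30 hours

Thu: 5:27 AM–3:18 PM = 9 h 51 min − 20 min = 9 h 31 min → rounds to 9 h 30 min
Fri: 9:30 AM–8:04 PM = 10 h 34 min → rounds to 10 h 36 min
Sat: 11:30 AM–4:07 PM = 4 h 37 min → rounds to 4 h 36 min
Sun: 6:09 AM–12:01 PM = 5 h 52 min − 75 min = 4 h 37 min → rounds to 4 h 36 min
Total credited: 29 h 18 min.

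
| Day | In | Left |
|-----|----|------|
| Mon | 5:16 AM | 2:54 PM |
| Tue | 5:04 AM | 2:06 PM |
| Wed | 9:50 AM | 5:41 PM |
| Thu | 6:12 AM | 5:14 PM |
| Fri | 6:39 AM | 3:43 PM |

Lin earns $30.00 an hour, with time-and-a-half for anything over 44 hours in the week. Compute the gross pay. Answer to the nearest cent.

Mon: 5:16 AM–2:54 PM = 9 h 38 min
Tue: 5:04 AM–2:06 PM = 9 h 2 min
Wed: 9:50 AM–5:41 PM = 7 h 51 min
Thu: 6:12 AM–5:14 PM = 11 h 2 min
Fri: 6:39 AM–3:43 PM = 9 h 4 min
Total worked: 46 h 37 min = 2797 min.
Regular 44 h 0 min = 2640 min at $30.00/h; overtime 2 h 37 min = 157 min at $45.00/h.
Pay = (2640 × $30.00 + 157 × $45.00) ÷ 60 = $1437.75.

$1437.75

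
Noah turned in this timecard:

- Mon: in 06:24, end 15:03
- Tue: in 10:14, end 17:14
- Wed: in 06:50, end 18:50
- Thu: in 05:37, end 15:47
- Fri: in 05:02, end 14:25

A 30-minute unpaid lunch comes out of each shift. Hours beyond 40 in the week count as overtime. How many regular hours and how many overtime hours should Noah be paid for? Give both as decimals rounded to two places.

Regular 40.00 hours, overtime 4.70 hours

Mon: 06:24–15:03 = 8 h 39 min; less 30 min break → 8 h 9 min
Tue: 10:14–17:14 = 7 h 0 min; less 30 min break → 6 h 30 min
Wed: 06:50–18:50 = 12 h 0 min; less 30 min break → 11 h 30 min
Thu: 05:37–15:47 = 10 h 10 min; less 30 min break → 9 h 40 min
Fri: 05:02–14:25 = 9 h 23 min; less 30 min break → 8 h 53 min
Total worked: 44 h 42 min = 44.70 h.
Threshold 40 h → overtime 4 h 42 min, regular 40 h 0 min.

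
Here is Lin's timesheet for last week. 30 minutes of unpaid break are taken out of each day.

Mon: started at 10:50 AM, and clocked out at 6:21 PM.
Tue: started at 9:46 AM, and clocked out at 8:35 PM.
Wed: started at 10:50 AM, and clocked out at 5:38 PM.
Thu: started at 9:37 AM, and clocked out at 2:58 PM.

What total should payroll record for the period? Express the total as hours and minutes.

Mon: 10:50 AM–6:21 PM = 7 h 31 min; less 30 min break → 7 h 1 min
Tue: 9:46 AM–8:35 PM = 10 h 49 min; less 30 min break → 10 h 19 min
Wed: 10:50 AM–5:38 PM = 6 h 48 min; less 30 min break → 6 h 18 min
Thu: 9:37 AM–2:58 PM = 5 h 21 min; less 30 min break → 4 h 51 min
Total: 7 h 1 min + 10 h 19 min + 6 h 18 min + 4 h 51 min = 28 h 29 min.

28 h 29 min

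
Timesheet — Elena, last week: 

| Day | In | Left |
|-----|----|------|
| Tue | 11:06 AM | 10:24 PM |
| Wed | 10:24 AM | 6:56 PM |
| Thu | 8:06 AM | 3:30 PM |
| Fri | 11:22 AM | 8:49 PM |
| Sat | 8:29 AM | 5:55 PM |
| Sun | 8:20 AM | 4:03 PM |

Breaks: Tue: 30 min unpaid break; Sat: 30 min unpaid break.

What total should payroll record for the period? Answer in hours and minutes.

Tue: 11:06 AM–10:24 PM = 11 h 18 min; less 30 min break → 10 h 48 min
Wed: 10:24 AM–6:56 PM = 8 h 32 min
Thu: 8:06 AM–3:30 PM = 7 h 24 min
Fri: 11:22 AM–8:49 PM = 9 h 27 min
Sat: 8:29 AM–5:55 PM = 9 h 26 min; less 30 min break → 8 h 56 min
Sun: 8:20 AM–4:03 PM = 7 h 43 min
Total: 10 h 48 min + 8 h 32 min + 7 h 24 min + 9 h 27 min + 8 h 56 min + 7 h 43 min = 52 h 50 min.

52 h 50 min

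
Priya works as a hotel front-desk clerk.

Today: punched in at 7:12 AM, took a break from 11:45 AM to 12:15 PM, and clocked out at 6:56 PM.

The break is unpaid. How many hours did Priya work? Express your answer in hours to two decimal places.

Today: 7:12 AM–6:56 PM = 11 h 44 min; less 30 min break → 11 h 14 min

11.23 hours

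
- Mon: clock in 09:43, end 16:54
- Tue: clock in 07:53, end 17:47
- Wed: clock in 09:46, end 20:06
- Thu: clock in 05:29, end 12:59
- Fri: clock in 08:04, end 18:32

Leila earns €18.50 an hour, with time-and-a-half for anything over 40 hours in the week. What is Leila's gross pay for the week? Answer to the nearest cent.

€889.39

Mon: 09:43–16:54 = 7 h 11 min
Tue: 07:53–17:47 = 9 h 54 min
Wed: 09:46–20:06 = 10 h 20 min
Thu: 05:29–12:59 = 7 h 30 min
Fri: 08:04–18:32 = 10 h 28 min
Total worked: 45 h 23 min = 2723 min.
Regular 40 h 0 min = 2400 min at €18.50/h; overtime 5 h 23 min = 323 min at €27.75/h.
Pay = (2400 × €18.50 + 323 × €27.75) ÷ 60 = €889.39.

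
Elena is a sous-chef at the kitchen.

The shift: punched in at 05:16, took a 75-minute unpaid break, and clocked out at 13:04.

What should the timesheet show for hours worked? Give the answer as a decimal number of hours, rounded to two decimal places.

6.55 hours

The shift: 05:16–13:04 = 7 h 48 min; less 75 min break → 6 h 33 min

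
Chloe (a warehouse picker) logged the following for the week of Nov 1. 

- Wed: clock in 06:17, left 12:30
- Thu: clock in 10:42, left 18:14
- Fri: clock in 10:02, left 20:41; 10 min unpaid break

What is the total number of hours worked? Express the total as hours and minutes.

24 h 14 min

Wed: 06:17–12:30 = 6 h 13 min
Thu: 10:42–18:14 = 7 h 32 min
Fri: 10:02–20:41 = 10 h 39 min; less 10 min break → 10 h 29 min
Total: 6 h 13 min + 7 h 32 min + 10 h 29 min = 24 h 14 min.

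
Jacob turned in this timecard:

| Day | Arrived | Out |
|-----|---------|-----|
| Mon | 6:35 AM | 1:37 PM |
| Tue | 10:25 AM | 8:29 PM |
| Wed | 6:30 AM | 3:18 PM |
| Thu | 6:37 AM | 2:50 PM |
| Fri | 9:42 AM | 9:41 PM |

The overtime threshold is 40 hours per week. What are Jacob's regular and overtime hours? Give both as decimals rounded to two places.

Mon: 6:35 AM–1:37 PM = 7 h 2 min
Tue: 10:25 AM–8:29 PM = 10 h 4 min
Wed: 6:30 AM–3:18 PM = 8 h 48 min
Thu: 6:37 AM–2:50 PM = 8 h 13 min
Fri: 9:42 AM–9:41 PM = 11 h 59 min
Total worked: 46 h 6 min = 46.10 h.
Threshold 40 h → overtime 6 h 6 min, regular 40 h 0 min.

Regular 40.00 hours, overtime 6.10 hours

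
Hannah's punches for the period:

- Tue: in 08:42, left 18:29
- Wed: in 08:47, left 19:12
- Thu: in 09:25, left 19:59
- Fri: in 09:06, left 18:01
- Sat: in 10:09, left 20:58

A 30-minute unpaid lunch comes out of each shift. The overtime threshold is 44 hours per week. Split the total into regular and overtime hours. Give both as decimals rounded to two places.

Regular 44.00 hours, overtime 4.00 hours

Tue: 08:42–18:29 = 9 h 47 min; less 30 min break → 9 h 17 min
Wed: 08:47–19:12 = 10 h 25 min; less 30 min break → 9 h 55 min
Thu: 09:25–19:59 = 10 h 34 min; less 30 min break → 10 h 4 min
Fri: 09:06–18:01 = 8 h 55 min; less 30 min break → 8 h 25 min
Sat: 10:09–20:58 = 10 h 49 min; less 30 min break → 10 h 19 min
Total worked: 48 h 0 min = 48.00 h.
Threshold 44 h → overtime 4 h 0 min, regular 44 h 0 min.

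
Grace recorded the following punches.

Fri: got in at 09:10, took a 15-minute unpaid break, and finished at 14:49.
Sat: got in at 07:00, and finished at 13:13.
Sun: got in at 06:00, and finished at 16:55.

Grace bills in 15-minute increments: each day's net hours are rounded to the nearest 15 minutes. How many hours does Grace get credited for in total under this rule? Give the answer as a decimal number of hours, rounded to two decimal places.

22.75 hours

Fri: 09:10–14:49 = 5 h 39 min − 15 min = 5 h 24 min → rounds to 5 h 30 min
Sat: 07:00–13:13 = 6 h 13 min → rounds to 6 h 15 min
Sun: 06:00–16:55 = 10 h 55 min → rounds to 11 h 0 min
Total credited: 22 h 45 min.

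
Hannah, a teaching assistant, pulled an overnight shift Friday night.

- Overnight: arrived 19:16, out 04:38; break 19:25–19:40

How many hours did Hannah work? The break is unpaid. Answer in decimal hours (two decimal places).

Overnight: 19:16 → midnight = 4 h 44 min; midnight → 04:38 = 4 h 38 min; span 9 h 22 min; less 15 min break → 9 h 7 min

9.12 hours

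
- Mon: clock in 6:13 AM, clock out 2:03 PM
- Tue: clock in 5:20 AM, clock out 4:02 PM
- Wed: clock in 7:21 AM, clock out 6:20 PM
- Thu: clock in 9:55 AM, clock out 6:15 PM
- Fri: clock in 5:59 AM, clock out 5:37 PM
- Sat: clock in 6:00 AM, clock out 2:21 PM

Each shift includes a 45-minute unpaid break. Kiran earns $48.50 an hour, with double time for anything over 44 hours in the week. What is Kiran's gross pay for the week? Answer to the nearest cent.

$3039.33

Mon: 6:13 AM–2:03 PM = 7 h 50 min; less 45 min break → 7 h 5 min
Tue: 5:20 AM–4:02 PM = 10 h 42 min; less 45 min break → 9 h 57 min
Wed: 7:21 AM–6:20 PM = 10 h 59 min; less 45 min break → 10 h 14 min
Thu: 9:55 AM–6:15 PM = 8 h 20 min; less 45 min break → 7 h 35 min
Fri: 5:59 AM–5:37 PM = 11 h 38 min; less 45 min break → 10 h 53 min
Sat: 6:00 AM–2:21 PM = 8 h 21 min; less 45 min break → 7 h 36 min
Total worked: 53 h 20 min = 3200 min.
Regular 44 h 0 min = 2640 min at $48.50/h; overtime 9 h 20 min = 560 min at $97.00/h.
Pay = (2640 × $48.50 + 560 × $97.00) ÷ 60 = $3039.33.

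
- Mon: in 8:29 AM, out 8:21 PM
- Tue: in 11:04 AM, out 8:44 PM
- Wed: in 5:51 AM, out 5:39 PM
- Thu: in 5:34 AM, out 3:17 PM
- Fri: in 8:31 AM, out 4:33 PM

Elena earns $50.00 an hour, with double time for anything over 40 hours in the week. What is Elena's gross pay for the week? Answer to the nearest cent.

Mon: 8:29 AM–8:21 PM = 11 h 52 min
Tue: 11:04 AM–8:44 PM = 9 h 40 min
Wed: 5:51 AM–5:39 PM = 11 h 48 min
Thu: 5:34 AM–3:17 PM = 9 h 43 min
Fri: 8:31 AM–4:33 PM = 8 h 2 min
Total worked: 51 h 5 min = 3065 min.
Regular 40 h 0 min = 2400 min at $50.00/h; overtime 11 h 5 min = 665 min at $100.00/h.
Pay = (2400 × $50.00 + 665 × $100.00) ÷ 60 = $3108.33.

$3108.33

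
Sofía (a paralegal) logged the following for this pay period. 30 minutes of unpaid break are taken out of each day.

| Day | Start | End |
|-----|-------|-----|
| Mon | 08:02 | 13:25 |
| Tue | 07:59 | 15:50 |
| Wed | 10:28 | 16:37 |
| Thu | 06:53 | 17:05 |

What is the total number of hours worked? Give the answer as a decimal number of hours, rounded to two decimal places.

27.58 hours

Mon: 08:02–13:25 = 5 h 23 min; less 30 min break → 4 h 53 min
Tue: 07:59–15:50 = 7 h 51 min; less 30 min break → 7 h 21 min
Wed: 10:28–16:37 = 6 h 9 min; less 30 min break → 5 h 39 min
Thu: 06:53–17:05 = 10 h 12 min; less 30 min break → 9 h 42 min
Total: 4 h 53 min + 7 h 21 min + 5 h 39 min + 9 h 42 min = 27 h 35 min.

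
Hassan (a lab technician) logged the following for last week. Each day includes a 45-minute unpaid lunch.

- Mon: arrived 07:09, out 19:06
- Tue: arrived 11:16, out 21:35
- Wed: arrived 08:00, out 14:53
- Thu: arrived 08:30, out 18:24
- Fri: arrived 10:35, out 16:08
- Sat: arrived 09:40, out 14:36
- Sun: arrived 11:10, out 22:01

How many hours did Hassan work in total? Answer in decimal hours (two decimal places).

Mon: 07:09–19:06 = 11 h 57 min; less 45 min break → 11 h 12 min
Tue: 11:16–21:35 = 10 h 19 min; less 45 min break → 9 h 34 min
Wed: 08:00–14:53 = 6 h 53 min; less 45 min break → 6 h 8 min
Thu: 08:30–18:24 = 9 h 54 min; less 45 min break → 9 h 9 min
Fri: 10:35–16:08 = 5 h 33 min; less 45 min break → 4 h 48 min
Sat: 09:40–14:36 = 4 h 56 min; less 45 min break → 4 h 11 min
Sun: 11:10–22:01 = 10 h 51 min; less 45 min break → 10 h 6 min
Total: 11 h 12 min + 9 h 34 min + 6 h 8 min + 9 h 9 min + 4 h 48 min + 4 h 11 min + 10 h 6 min = 55 h 8 min.

55.13 hours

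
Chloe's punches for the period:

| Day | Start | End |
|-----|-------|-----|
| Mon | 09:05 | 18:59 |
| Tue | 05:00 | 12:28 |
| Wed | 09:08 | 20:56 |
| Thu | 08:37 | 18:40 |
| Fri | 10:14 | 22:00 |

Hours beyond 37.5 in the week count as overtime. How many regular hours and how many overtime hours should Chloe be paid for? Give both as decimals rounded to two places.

Regular 37.50 hours, overtime 13.48 hours

Mon: 09:05–18:59 = 9 h 54 min
Tue: 05:00–12:28 = 7 h 28 min
Wed: 09:08–20:56 = 11 h 48 min
Thu: 08:37–18:40 = 10 h 3 min
Fri: 10:14–22:00 = 11 h 46 min
Total worked: 50 h 59 min = 50.98 h.
Threshold 37.5 h → overtime 13 h 29 min, regular 37 h 30 min.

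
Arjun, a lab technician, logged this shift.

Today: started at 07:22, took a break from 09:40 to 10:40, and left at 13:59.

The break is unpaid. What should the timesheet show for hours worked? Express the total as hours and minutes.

Today: 07:22–13:59 = 6 h 37 min; less 60 min break → 5 h 37 min

5 h 37 min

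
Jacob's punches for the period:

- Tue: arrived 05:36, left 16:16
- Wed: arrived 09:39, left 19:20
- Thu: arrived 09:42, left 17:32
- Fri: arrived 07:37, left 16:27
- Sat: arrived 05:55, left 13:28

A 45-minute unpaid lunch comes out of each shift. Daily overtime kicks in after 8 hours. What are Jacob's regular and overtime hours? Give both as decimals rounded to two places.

Regular 37.88 hours, overtime 2.93 hours

Tue: 05:36–16:16 = 10 h 40 min; less 45 min break → 9 h 55 min
Wed: 09:39–19:20 = 9 h 41 min; less 45 min break → 8 h 56 min
Thu: 09:42–17:32 = 7 h 50 min; less 45 min break → 7 h 5 min
Fri: 07:37–16:27 = 8 h 50 min; less 45 min break → 8 h 5 min
Sat: 05:55–13:28 = 7 h 33 min; less 45 min break → 6 h 48 min
Tue reg 8 h 0 min / OT 1 h 55 min; Wed reg 8 h 0 min / OT 0 h 56 min; Thu reg 7 h 5 min / OT 0 h 0 min; Fri reg 8 h 0 min / OT 0 h 5 min; Sat reg 6 h 48 min / OT 0 h 0 min.
Totals: regular 37 h 53 min, overtime 2 h 56 min.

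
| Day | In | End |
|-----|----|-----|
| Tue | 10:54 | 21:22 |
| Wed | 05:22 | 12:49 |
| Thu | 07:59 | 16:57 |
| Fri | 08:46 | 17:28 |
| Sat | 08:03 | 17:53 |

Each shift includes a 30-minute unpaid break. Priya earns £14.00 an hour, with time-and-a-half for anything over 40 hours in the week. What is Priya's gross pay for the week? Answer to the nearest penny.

Tue: 10:54–21:22 = 10 h 28 min; less 30 min break → 9 h 58 min
Wed: 05:22–12:49 = 7 h 27 min; less 30 min break → 6 h 57 min
Thu: 07:59–16:57 = 8 h 58 min; less 30 min break → 8 h 28 min
Fri: 08:46–17:28 = 8 h 42 min; less 30 min break → 8 h 12 min
Sat: 08:03–17:53 = 9 h 50 min; less 30 min break → 9 h 20 min
Total worked: 42 h 55 min = 2575 min.
Regular 40 h 0 min = 2400 min at £14.00/h; overtime 2 h 55 min = 175 min at £21.00/h.
Pay = (2400 × £14.00 + 175 × £21.00) ÷ 60 = £621.25.

£621.25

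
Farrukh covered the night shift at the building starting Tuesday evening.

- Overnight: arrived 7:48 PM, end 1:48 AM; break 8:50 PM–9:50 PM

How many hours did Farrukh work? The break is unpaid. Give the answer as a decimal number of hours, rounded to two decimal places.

Overnight: 7:48 PM → midnight = 4 h 12 min; midnight → 1:48 AM = 1 h 48 min; span 6 h 0 min; less 60 min break → 5 h 0 min

5.00 hours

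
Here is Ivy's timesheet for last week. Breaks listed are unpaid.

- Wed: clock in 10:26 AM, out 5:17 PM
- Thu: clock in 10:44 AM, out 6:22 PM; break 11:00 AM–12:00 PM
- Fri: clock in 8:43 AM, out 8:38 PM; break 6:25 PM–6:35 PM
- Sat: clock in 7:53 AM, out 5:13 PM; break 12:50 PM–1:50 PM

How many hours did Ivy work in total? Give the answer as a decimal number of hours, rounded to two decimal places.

Wed: 10:26 AM–5:17 PM = 6 h 51 min
Thu: 10:44 AM–6:22 PM = 7 h 38 min; less 60 min break → 6 h 38 min
Fri: 8:43 AM–8:38 PM = 11 h 55 min; less 10 min break → 11 h 45 min
Sat: 7:53 AM–5:13 PM = 9 h 20 min; less 60 min break → 8 h 20 min
Total: 6 h 51 min + 6 h 38 min + 11 h 45 min + 8 h 20 min = 33 h 34 min.

33.57 hours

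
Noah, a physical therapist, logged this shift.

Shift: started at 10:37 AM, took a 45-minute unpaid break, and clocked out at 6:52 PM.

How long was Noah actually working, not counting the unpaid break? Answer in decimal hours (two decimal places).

Shift: 10:37 AM–6:52 PM = 8 h 15 min; less 45 min break → 7 h 30 min

7.50 hours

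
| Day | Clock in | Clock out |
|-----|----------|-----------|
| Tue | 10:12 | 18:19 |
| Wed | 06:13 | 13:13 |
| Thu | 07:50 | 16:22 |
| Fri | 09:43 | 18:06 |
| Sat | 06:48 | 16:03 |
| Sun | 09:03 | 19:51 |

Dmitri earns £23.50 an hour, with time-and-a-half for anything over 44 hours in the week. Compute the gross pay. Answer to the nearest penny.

£1318.94

Tue: 10:12–18:19 = 8 h 7 min
Wed: 06:13–13:13 = 7 h 0 min
Thu: 07:50–16:22 = 8 h 32 min
Fri: 09:43–18:06 = 8 h 23 min
Sat: 06:48–16:03 = 9 h 15 min
Sun: 09:03–19:51 = 10 h 48 min
Total worked: 52 h 5 min = 3125 min.
Regular 44 h 0 min = 2640 min at £23.50/h; overtime 8 h 5 min = 485 min at £35.25/h.
Pay = (2640 × £23.50 + 485 × £35.25) ÷ 60 = £1318.94.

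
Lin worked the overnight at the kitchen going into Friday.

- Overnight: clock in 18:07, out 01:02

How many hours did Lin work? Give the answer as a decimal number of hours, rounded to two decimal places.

6.92 hours

Overnight: 18:07 → midnight = 5 h 53 min; midnight → 01:02 = 1 h 2 min; span 6 h 55 min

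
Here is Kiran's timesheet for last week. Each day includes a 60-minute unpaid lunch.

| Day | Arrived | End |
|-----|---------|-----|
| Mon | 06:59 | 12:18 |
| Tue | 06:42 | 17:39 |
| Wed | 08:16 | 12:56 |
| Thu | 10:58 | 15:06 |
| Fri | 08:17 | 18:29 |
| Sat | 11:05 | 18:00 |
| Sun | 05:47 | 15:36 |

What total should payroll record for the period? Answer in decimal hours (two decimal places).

Mon: 06:59–12:18 = 5 h 19 min; less 60 min break → 4 h 19 min
Tue: 06:42–17:39 = 10 h 57 min; less 60 min break → 9 h 57 min
Wed: 08:16–12:56 = 4 h 40 min; less 60 min break → 3 h 40 min
Thu: 10:58–15:06 = 4 h 8 min; less 60 min break → 3 h 8 min
Fri: 08:17–18:29 = 10 h 12 min; less 60 min break → 9 h 12 min
Sat: 11:05–18:00 = 6 h 55 min; less 60 min break → 5 h 55 min
Sun: 05:47–15:36 = 9 h 49 min; less 60 min break → 8 h 49 min
Total: 4 h 19 min + 9 h 57 min + 3 h 40 min + 3 h 8 min + 9 h 12 min + 5 h 55 min + 8 h 49 min = 45 h 0 min.

45.00 hours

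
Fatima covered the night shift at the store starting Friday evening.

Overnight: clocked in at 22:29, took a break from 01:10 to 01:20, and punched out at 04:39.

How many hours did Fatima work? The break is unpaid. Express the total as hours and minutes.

Overnight: 22:29 → midnight = 1 h 31 min; midnight → 04:39 = 4 h 39 min; span 6 h 10 min; less 10 min break → 6 h 0 min

6 h 0 min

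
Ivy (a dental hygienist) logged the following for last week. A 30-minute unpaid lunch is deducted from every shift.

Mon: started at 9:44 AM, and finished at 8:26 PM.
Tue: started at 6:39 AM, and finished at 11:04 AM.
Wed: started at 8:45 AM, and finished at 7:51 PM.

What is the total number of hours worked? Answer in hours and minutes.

Mon: 9:44 AM–8:26 PM = 10 h 42 min; less 30 min break → 10 h 12 min
Tue: 6:39 AM–11:04 AM = 4 h 25 min; less 30 min break → 3 h 55 min
Wed: 8:45 AM–7:51 PM = 11 h 6 min; less 30 min break → 10 h 36 min
Total: 10 h 12 min + 3 h 55 min + 10 h 36 min = 24 h 43 min.

24 h 43 min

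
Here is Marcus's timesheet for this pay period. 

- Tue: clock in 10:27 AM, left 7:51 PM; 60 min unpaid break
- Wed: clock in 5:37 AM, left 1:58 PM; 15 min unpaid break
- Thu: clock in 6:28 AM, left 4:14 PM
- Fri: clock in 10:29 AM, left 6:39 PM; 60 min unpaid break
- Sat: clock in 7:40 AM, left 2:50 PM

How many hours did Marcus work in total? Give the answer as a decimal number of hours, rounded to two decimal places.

40.60 hours

Tue: 10:27 AM–7:51 PM = 9 h 24 min; less 60 min break → 8 h 24 min
Wed: 5:37 AM–1:58 PM = 8 h 21 min; less 15 min break → 8 h 6 min
Thu: 6:28 AM–4:14 PM = 9 h 46 min
Fri: 10:29 AM–6:39 PM = 8 h 10 min; less 60 min break → 7 h 10 min
Sat: 7:40 AM–2:50 PM = 7 h 10 min
Total: 8 h 24 min + 8 h 6 min + 9 h 46 min + 7 h 10 min + 7 h 10 min = 40 h 36 min.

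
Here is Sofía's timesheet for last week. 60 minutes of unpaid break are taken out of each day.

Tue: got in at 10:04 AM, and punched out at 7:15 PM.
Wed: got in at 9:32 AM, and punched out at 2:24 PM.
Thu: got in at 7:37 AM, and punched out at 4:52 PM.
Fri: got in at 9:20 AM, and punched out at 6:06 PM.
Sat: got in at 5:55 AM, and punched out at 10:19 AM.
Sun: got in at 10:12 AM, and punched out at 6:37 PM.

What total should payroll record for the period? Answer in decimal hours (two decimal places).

38.88 hours

Tue: 10:04 AM–7:15 PM = 9 h 11 min; less 60 min break → 8 h 11 min
Wed: 9:32 AM–2:24 PM = 4 h 52 min; less 60 min break → 3 h 52 min
Thu: 7:37 AM–4:52 PM = 9 h 15 min; less 60 min break → 8 h 15 min
Fri: 9:20 AM–6:06 PM = 8 h 46 min; less 60 min break → 7 h 46 min
Sat: 5:55 AM–10:19 AM = 4 h 24 min; less 60 min break → 3 h 24 min
Sun: 10:12 AM–6:37 PM = 8 h 25 min; less 60 min break → 7 h 25 min
Total: 8 h 11 min + 3 h 52 min + 8 h 15 min + 7 h 46 min + 3 h 24 min + 7 h 25 min = 38 h 53 min.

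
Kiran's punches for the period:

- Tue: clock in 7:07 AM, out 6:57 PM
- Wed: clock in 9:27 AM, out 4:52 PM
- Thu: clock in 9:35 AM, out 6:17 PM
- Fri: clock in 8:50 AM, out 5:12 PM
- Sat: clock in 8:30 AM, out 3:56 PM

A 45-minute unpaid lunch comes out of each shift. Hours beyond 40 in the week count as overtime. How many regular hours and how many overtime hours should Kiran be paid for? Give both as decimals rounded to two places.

Tue: 7:07 AM–6:57 PM = 11 h 50 min; less 45 min break → 11 h 5 min
Wed: 9:27 AM–4:52 PM = 7 h 25 min; less 45 min break → 6 h 40 min
Thu: 9:35 AM–6:17 PM = 8 h 42 min; less 45 min break → 7 h 57 min
Fri: 8:50 AM–5:12 PM = 8 h 22 min; less 45 min break → 7 h 37 min
Sat: 8:30 AM–3:56 PM = 7 h 26 min; less 45 min break → 6 h 41 min
Total worked: 40 h 0 min = 40.00 h.
Threshold 40 h → overtime 0 h 0 min, regular 40 h 0 min.

Regular 40.00 hours, overtime 0.00 hours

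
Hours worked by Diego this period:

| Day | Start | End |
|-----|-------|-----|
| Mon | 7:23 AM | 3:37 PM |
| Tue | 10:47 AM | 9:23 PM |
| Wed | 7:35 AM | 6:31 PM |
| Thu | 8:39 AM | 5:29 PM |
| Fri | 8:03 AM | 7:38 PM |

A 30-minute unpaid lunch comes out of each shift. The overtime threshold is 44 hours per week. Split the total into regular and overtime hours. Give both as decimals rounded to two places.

Regular 44.00 hours, overtime 3.68 hours

Mon: 7:23 AM–3:37 PM = 8 h 14 min; less 30 min break → 7 h 44 min
Tue: 10:47 AM–9:23 PM = 10 h 36 min; less 30 min break → 10 h 6 min
Wed: 7:35 AM–6:31 PM = 10 h 56 min; less 30 min break → 10 h 26 min
Thu: 8:39 AM–5:29 PM = 8 h 50 min; less 30 min break → 8 h 20 min
Fri: 8:03 AM–7:38 PM = 11 h 35 min; less 30 min break → 11 h 5 min
Total worked: 47 h 41 min = 47.68 h.
Threshold 44 h → overtime 3 h 41 min, regular 44 h 0 min.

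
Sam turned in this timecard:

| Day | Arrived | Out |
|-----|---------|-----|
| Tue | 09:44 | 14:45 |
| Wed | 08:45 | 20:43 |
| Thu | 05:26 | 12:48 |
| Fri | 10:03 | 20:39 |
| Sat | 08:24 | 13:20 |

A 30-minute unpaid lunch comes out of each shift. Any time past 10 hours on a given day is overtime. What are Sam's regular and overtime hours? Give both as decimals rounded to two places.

Regular 35.82 hours, overtime 1.57 hours

Tue: 09:44–14:45 = 5 h 1 min; less 30 min break → 4 h 31 min
Wed: 08:45–20:43 = 11 h 58 min; less 30 min break → 11 h 28 min
Thu: 05:26–12:48 = 7 h 22 min; less 30 min break → 6 h 52 min
Fri: 10:03–20:39 = 10 h 36 min; less 30 min break → 10 h 6 min
Sat: 08:24–13:20 = 4 h 56 min; less 30 min break → 4 h 26 min
Tue reg 4 h 31 min / OT 0 h 0 min; Wed reg 10 h 0 min / OT 1 h 28 min; Thu reg 6 h 52 min / OT 0 h 0 min; Fri reg 10 h 0 min / OT 0 h 6 min; Sat reg 4 h 26 min / OT 0 h 0 min.
Totals: regular 35 h 49 min, overtime 1 h 34 min.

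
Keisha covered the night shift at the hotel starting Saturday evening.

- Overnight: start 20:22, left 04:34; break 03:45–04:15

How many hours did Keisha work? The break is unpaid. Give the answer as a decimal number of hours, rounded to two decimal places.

7.70 hours

Overnight: 20:22 → midnight = 3 h 38 min; midnight → 04:34 = 4 h 34 min; span 8 h 12 min; less 30 min break → 7 h 42 min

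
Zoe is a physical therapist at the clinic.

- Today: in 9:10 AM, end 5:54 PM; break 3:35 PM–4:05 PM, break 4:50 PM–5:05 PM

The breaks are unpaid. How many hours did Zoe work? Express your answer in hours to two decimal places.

Today: 9:10 AM–5:54 PM = 8 h 44 min; less 45 min break → 7 h 59 min

7.98 hours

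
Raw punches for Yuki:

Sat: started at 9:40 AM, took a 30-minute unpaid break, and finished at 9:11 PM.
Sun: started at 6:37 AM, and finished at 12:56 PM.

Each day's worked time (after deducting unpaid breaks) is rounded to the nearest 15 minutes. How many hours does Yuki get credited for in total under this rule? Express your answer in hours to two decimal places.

17.25 hours

Sat: 9:40 AM–9:11 PM = 11 h 31 min − 30 min = 11 h 1 min → rounds to 11 h 0 min
Sun: 6:37 AM–12:56 PM = 6 h 19 min → rounds to 6 h 15 min
Total credited: 17 h 15 min.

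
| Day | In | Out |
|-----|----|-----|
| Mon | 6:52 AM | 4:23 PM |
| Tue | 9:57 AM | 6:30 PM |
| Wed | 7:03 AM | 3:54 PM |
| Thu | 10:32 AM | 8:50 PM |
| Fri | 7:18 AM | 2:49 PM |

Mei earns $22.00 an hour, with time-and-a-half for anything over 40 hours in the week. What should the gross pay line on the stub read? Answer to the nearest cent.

$1036.20

Mon: 6:52 AM–4:23 PM = 9 h 31 min
Tue: 9:57 AM–6:30 PM = 8 h 33 min
Wed: 7:03 AM–3:54 PM = 8 h 51 min
Thu: 10:32 AM–8:50 PM = 10 h 18 min
Fri: 7:18 AM–2:49 PM = 7 h 31 min
Total worked: 44 h 44 min = 2684 min.
Regular 40 h 0 min = 2400 min at $22.00/h; overtime 4 h 44 min = 284 min at $33.00/h.
Pay = (2400 × $22.00 + 284 × $33.00) ÷ 60 = $1036.20.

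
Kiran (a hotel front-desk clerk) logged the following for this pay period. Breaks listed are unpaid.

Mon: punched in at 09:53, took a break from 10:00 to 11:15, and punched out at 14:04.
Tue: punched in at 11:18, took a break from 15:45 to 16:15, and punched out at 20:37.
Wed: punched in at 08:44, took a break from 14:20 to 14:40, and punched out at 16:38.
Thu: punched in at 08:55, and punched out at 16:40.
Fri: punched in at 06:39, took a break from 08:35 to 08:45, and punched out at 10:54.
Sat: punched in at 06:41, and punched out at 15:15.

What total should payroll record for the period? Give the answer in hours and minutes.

Mon: 09:53–14:04 = 4 h 11 min; less 75 min break → 2 h 56 min
Tue: 11:18–20:37 = 9 h 19 min; less 30 min break → 8 h 49 min
Wed: 08:44–16:38 = 7 h 54 min; less 20 min break → 7 h 34 min
Thu: 08:55–16:40 = 7 h 45 min
Fri: 06:39–10:54 = 4 h 15 min; less 10 min break → 4 h 5 min
Sat: 06:41–15:15 = 8 h 34 min
Total: 2 h 56 min + 8 h 49 min + 7 h 34 min + 7 h 45 min + 4 h 5 min + 8 h 34 min = 39 h 43 min.

39 h 43 min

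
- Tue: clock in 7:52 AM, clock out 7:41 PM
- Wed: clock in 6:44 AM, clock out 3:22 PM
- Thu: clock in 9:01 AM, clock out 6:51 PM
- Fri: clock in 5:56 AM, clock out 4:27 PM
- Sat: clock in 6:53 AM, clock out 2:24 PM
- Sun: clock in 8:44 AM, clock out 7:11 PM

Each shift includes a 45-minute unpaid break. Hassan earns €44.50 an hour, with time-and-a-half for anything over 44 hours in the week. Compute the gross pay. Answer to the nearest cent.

€2643.30

Tue: 7:52 AM–7:41 PM = 11 h 49 min; less 45 min break → 11 h 4 min
Wed: 6:44 AM–3:22 PM = 8 h 38 min; less 45 min break → 7 h 53 min
Thu: 9:01 AM–6:51 PM = 9 h 50 min; less 45 min break → 9 h 5 min
Fri: 5:56 AM–4:27 PM = 10 h 31 min; less 45 min break → 9 h 46 min
Sat: 6:53 AM–2:24 PM = 7 h 31 min; less 45 min break → 6 h 46 min
Sun: 8:44 AM–7:11 PM = 10 h 27 min; less 45 min break → 9 h 42 min
Total worked: 54 h 16 min = 3256 min.
Regular 44 h 0 min = 2640 min at €44.50/h; overtime 10 h 16 min = 616 min at €66.75/h.
Pay = (2640 × €44.50 + 616 × €66.75) ÷ 60 = €2643.30.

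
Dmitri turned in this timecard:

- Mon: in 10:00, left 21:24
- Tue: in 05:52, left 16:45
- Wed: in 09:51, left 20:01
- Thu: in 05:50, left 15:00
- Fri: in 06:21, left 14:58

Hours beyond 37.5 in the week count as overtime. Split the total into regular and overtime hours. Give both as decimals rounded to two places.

Mon: 10:00–21:24 = 11 h 24 min
Tue: 05:52–16:45 = 10 h 53 min
Wed: 09:51–20:01 = 10 h 10 min
Thu: 05:50–15:00 = 9 h 10 min
Fri: 06:21–14:58 = 8 h 37 min
Total worked: 50 h 14 min = 50.23 h.
Threshold 37.5 h → overtime 12 h 44 min, regular 37 h 30 min.

Regular 37.50 hours, overtime 12.73 hours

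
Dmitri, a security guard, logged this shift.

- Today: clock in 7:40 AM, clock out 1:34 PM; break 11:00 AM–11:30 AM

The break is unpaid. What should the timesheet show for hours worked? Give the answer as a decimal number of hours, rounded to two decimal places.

5.40 hours

Today: 7:40 AM–1:34 PM = 5 h 54 min; less 30 min break → 5 h 24 min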